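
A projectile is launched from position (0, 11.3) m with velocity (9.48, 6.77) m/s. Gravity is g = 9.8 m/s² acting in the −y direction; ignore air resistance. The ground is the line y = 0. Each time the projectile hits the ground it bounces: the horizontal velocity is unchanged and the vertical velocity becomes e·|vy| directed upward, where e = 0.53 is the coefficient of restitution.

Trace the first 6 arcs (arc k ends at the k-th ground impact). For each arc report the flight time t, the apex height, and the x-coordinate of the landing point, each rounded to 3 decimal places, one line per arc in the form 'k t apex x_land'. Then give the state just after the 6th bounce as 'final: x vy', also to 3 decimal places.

Arc 1: start y=11.300, vy=6.770 → t=2.359, apex=13.638, x_land=22.365, impact vy=-16.350
  bounce: vy ← 0.53·16.350 = 8.665
Arc 2: start y=0.000, vy=8.665 → t=1.768, apex=3.831, x_land=39.130, impact vy=-8.665
  bounce: vy ← 0.53·8.665 = 4.593
Arc 3: start y=0.000, vy=4.593 → t=0.937, apex=1.076, x_land=48.015, impact vy=-4.593
  bounce: vy ← 0.53·4.593 = 2.434
Arc 4: start y=0.000, vy=2.434 → t=0.497, apex=0.302, x_land=52.724, impact vy=-2.434
  bounce: vy ← 0.53·2.434 = 1.290
Arc 5: start y=0.000, vy=1.290 → t=0.263, apex=0.085, x_land=55.220, impact vy=-1.290
  bounce: vy ← 0.53·1.290 = 0.684
Arc 6: start y=0.000, vy=0.684 → t=0.140, apex=0.024, x_land=56.543, impact vy=-0.684
  bounce: vy ← 0.53·0.684 = 0.362

1 2.359 13.638 22.365
2 1.768 3.831 39.130
3 0.937 1.076 48.015
4 0.497 0.302 52.724
5 0.263 0.085 55.220
6 0.140 0.024 56.543
final: 56.543 0.362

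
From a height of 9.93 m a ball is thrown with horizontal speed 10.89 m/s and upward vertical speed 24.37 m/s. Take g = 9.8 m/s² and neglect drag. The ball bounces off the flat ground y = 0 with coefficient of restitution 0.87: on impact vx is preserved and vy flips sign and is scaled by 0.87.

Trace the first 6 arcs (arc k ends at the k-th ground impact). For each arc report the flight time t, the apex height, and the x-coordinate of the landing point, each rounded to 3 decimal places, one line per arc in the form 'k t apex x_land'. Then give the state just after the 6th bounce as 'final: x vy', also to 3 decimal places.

1 5.352 40.231 58.284
2 4.986 30.451 112.579
3 4.338 23.048 159.816
4 3.774 17.445 200.912
5 3.283 13.204 236.665
6 2.856 9.994 267.770
final: 267.770 12.177

Arc 1: start y=9.930, vy=24.370 → t=5.352, apex=40.231, x_land=58.284, impact vy=-28.081
  bounce: vy ← 0.87·28.081 = 24.430
Arc 2: start y=0.000, vy=24.430 → t=4.986, apex=30.451, x_land=112.579, impact vy=-24.430
  bounce: vy ← 0.87·24.430 = 21.254
Arc 3: start y=0.000, vy=21.254 → t=4.338, apex=23.048, x_land=159.816, impact vy=-21.254
  bounce: vy ← 0.87·21.254 = 18.491
Arc 4: start y=0.000, vy=18.491 → t=3.774, apex=17.445, x_land=200.912, impact vy=-18.491
  bounce: vy ← 0.87·18.491 = 16.087
Arc 5: start y=0.000, vy=16.087 → t=3.283, apex=13.204, x_land=236.665, impact vy=-16.087
  bounce: vy ← 0.87·16.087 = 13.996
Arc 6: start y=0.000, vy=13.996 → t=2.856, apex=9.994, x_land=267.770, impact vy=-13.996
  bounce: vy ← 0.87·13.996 = 12.177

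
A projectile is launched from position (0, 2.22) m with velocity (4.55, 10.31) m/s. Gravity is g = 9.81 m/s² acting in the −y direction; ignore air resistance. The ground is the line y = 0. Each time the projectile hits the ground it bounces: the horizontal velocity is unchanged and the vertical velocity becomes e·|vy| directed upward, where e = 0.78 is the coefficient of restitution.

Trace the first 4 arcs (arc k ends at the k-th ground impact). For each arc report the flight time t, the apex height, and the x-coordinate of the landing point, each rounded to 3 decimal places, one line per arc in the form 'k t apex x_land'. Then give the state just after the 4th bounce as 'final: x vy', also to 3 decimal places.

1 2.299 7.638 10.460
2 1.947 4.647 19.317
3 1.518 2.827 26.226
4 1.184 1.720 31.614
final: 31.614 4.531

Arc 1: start y=2.220, vy=10.310 → t=2.299, apex=7.638, x_land=10.460, impact vy=-12.241
  bounce: vy ← 0.78·12.241 = 9.548
Arc 2: start y=0.000, vy=9.548 → t=1.947, apex=4.647, x_land=19.317, impact vy=-9.548
  bounce: vy ← 0.78·9.548 = 7.448
Arc 3: start y=0.000, vy=7.448 → t=1.518, apex=2.827, x_land=26.226, impact vy=-7.448
  bounce: vy ← 0.78·7.448 = 5.809
Arc 4: start y=0.000, vy=5.809 → t=1.184, apex=1.720, x_land=31.614, impact vy=-5.809
  bounce: vy ← 0.78·5.809 = 4.531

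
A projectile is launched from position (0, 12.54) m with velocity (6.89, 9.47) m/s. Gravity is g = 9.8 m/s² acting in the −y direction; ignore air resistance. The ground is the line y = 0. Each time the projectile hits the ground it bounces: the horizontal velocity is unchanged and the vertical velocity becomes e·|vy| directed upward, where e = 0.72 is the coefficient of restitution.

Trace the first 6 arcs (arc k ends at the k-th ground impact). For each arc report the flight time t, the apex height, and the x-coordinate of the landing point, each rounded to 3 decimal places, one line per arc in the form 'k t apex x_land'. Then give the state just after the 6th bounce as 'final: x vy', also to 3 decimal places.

Arc 1: start y=12.540, vy=9.470 → t=2.835, apex=17.116, x_land=19.535, impact vy=-18.316
  bounce: vy ← 0.72·18.316 = 13.187
Arc 2: start y=0.000, vy=13.187 → t=2.691, apex=8.873, x_land=38.078, impact vy=-13.187
  bounce: vy ← 0.72·13.187 = 9.495
Arc 3: start y=0.000, vy=9.495 → t=1.938, apex=4.600, x_land=51.429, impact vy=-9.495
  bounce: vy ← 0.72·9.495 = 6.836
Arc 4: start y=0.000, vy=6.836 → t=1.395, apex=2.384, x_land=61.042, impact vy=-6.836
  bounce: vy ← 0.72·6.836 = 4.922
Arc 5: start y=0.000, vy=4.922 → t=1.005, apex=1.236, x_land=67.963, impact vy=-4.922
  bounce: vy ← 0.72·4.922 = 3.544
Arc 6: start y=0.000, vy=3.544 → t=0.723, apex=0.641, x_land=72.946, impact vy=-3.544
  bounce: vy ← 0.72·3.544 = 2.552

1 2.835 17.116 19.535
2 2.691 8.873 38.078
3 1.938 4.600 51.429
4 1.395 2.384 61.042
5 1.005 1.236 67.963
6 0.723 0.641 72.946
final: 72.946 2.552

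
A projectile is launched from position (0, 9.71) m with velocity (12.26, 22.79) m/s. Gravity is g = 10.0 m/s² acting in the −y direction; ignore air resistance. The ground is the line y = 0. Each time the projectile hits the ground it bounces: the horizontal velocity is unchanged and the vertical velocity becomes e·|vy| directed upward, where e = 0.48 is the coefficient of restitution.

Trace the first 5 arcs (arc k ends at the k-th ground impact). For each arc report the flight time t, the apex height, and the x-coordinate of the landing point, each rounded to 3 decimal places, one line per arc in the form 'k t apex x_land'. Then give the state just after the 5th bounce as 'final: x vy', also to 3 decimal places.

1 4.950 35.679 60.691
2 2.564 8.220 92.131
3 1.231 1.894 107.222
4 0.591 0.436 114.466
5 0.284 0.101 117.943
final: 117.943 0.681

Arc 1: start y=9.710, vy=22.790 → t=4.950, apex=35.679, x_land=60.691, impact vy=-26.713
  bounce: vy ← 0.48·26.713 = 12.822
Arc 2: start y=0.000, vy=12.822 → t=2.564, apex=8.220, x_land=92.131, impact vy=-12.822
  bounce: vy ← 0.48·12.822 = 6.155
Arc 3: start y=0.000, vy=6.155 → t=1.231, apex=1.894, x_land=107.222, impact vy=-6.155
  bounce: vy ← 0.48·6.155 = 2.954
Arc 4: start y=0.000, vy=2.954 → t=0.591, apex=0.436, x_land=114.466, impact vy=-2.954
  bounce: vy ← 0.48·2.954 = 1.418
Arc 5: start y=0.000, vy=1.418 → t=0.284, apex=0.101, x_land=117.943, impact vy=-1.418
  bounce: vy ← 0.48·1.418 = 0.681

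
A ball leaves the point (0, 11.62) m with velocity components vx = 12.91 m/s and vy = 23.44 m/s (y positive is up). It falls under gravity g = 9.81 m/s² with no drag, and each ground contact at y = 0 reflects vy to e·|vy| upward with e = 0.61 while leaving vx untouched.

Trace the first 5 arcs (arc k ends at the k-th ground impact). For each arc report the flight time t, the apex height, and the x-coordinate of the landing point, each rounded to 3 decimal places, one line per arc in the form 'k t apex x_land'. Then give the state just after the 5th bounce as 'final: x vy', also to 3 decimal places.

Arc 1: start y=11.620, vy=23.440 → t=5.232, apex=39.624, x_land=67.540, impact vy=-27.882
  bounce: vy ← 0.61·27.882 = 17.008
Arc 2: start y=0.000, vy=17.008 → t=3.468, apex=14.744, x_land=112.306, impact vy=-17.008
  bounce: vy ← 0.61·17.008 = 10.375
Arc 3: start y=0.000, vy=10.375 → t=2.115, apex=5.486, x_land=139.613, impact vy=-10.375
  bounce: vy ← 0.61·10.375 = 6.329
Arc 4: start y=0.000, vy=6.329 → t=1.290, apex=2.041, x_land=156.270, impact vy=-6.329
  bounce: vy ← 0.61·6.329 = 3.861
Arc 5: start y=0.000, vy=3.861 → t=0.787, apex=0.760, x_land=166.431, impact vy=-3.861
  bounce: vy ← 0.61·3.861 = 2.355

1 5.232 39.624 67.540
2 3.468 14.744 112.306
3 2.115 5.486 139.613
4 1.290 2.041 156.270
5 0.787 0.760 166.431
final: 166.431 2.355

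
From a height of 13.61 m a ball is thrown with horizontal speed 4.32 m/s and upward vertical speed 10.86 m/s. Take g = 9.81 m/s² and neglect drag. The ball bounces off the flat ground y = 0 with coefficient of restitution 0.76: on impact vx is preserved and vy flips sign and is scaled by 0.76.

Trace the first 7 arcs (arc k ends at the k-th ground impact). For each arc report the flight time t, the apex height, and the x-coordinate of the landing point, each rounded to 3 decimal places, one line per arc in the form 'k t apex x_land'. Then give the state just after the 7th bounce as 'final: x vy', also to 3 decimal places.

Arc 1: start y=13.610, vy=10.860 → t=3.107, apex=19.621, x_land=13.423, impact vy=-19.621
  bounce: vy ← 0.76·19.621 = 14.912
Arc 2: start y=0.000, vy=14.912 → t=3.040, apex=11.333, x_land=26.556, impact vy=-14.912
  bounce: vy ← 0.76·14.912 = 11.333
Arc 3: start y=0.000, vy=11.333 → t=2.310, apex=6.546, x_land=36.537, impact vy=-11.333
  bounce: vy ← 0.76·11.333 = 8.613
Arc 4: start y=0.000, vy=8.613 → t=1.756, apex=3.781, x_land=44.123, impact vy=-8.613
  bounce: vy ← 0.76·8.613 = 6.546
Arc 5: start y=0.000, vy=6.546 → t=1.335, apex=2.184, x_land=49.888, impact vy=-6.546
  bounce: vy ← 0.76·6.546 = 4.975
Arc 6: start y=0.000, vy=4.975 → t=1.014, apex=1.261, x_land=54.269, impact vy=-4.975
  bounce: vy ← 0.76·4.975 = 3.781
Arc 7: start y=0.000, vy=3.781 → t=0.771, apex=0.729, x_land=57.599, impact vy=-3.781
  bounce: vy ← 0.76·3.781 = 2.873

1 3.107 19.621 13.423
2 3.040 11.333 26.556
3 2.310 6.546 36.537
4 1.756 3.781 44.123
5 1.335 2.184 49.888
6 1.014 1.261 54.269
7 0.771 0.729 57.599
final: 57.599 2.873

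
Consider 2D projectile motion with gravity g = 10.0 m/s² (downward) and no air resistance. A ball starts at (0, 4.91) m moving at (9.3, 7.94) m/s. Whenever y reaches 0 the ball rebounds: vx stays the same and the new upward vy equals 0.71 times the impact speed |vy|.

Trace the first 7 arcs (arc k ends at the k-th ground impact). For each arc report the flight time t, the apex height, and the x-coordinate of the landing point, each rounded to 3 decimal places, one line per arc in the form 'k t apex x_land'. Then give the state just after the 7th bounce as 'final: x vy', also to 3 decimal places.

1 2.064 8.062 19.194
2 1.803 4.064 35.963
3 1.280 2.049 47.869
4 0.909 1.033 56.322
5 0.645 0.521 62.324
6 0.458 0.262 66.585
7 0.325 0.132 69.611
final: 69.611 1.155

Arc 1: start y=4.910, vy=7.940 → t=2.064, apex=8.062, x_land=19.194, impact vy=-12.698
  bounce: vy ← 0.71·12.698 = 9.016
Arc 2: start y=0.000, vy=9.016 → t=1.803, apex=4.064, x_land=35.963, impact vy=-9.016
  bounce: vy ← 0.71·9.016 = 6.401
Arc 3: start y=0.000, vy=6.401 → t=1.280, apex=2.049, x_land=47.869, impact vy=-6.401
  bounce: vy ← 0.71·6.401 = 4.545
Arc 4: start y=0.000, vy=4.545 → t=0.909, apex=1.033, x_land=56.322, impact vy=-4.545
  bounce: vy ← 0.71·4.545 = 3.227
Arc 5: start y=0.000, vy=3.227 → t=0.645, apex=0.521, x_land=62.324, impact vy=-3.227
  bounce: vy ← 0.71·3.227 = 2.291
Arc 6: start y=0.000, vy=2.291 → t=0.458, apex=0.262, x_land=66.585, impact vy=-2.291
  bounce: vy ← 0.71·2.291 = 1.627
Arc 7: start y=0.000, vy=1.627 → t=0.325, apex=0.132, x_land=69.611, impact vy=-1.627
  bounce: vy ← 0.71·1.627 = 1.155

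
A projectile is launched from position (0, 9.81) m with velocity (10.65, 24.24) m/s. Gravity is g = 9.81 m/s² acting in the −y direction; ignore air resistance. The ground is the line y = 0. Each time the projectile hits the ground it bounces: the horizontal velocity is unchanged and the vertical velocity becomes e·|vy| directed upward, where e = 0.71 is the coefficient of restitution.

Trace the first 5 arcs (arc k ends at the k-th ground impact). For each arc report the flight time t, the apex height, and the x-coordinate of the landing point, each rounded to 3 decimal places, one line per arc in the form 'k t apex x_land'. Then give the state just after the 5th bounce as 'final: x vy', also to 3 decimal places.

1 5.318 39.758 56.636
2 4.043 20.042 99.692
3 2.870 10.103 130.262
4 2.038 5.093 151.966
5 1.447 2.567 167.376
final: 167.376 5.039

Arc 1: start y=9.810, vy=24.240 → t=5.318, apex=39.758, x_land=56.636, impact vy=-27.929
  bounce: vy ← 0.71·27.929 = 19.830
Arc 2: start y=0.000, vy=19.830 → t=4.043, apex=20.042, x_land=99.692, impact vy=-19.830
  bounce: vy ← 0.71·19.830 = 14.079
Arc 3: start y=0.000, vy=14.079 → t=2.870, apex=10.103, x_land=130.262, impact vy=-14.079
  bounce: vy ← 0.71·14.079 = 9.996
Arc 4: start y=0.000, vy=9.996 → t=2.038, apex=5.093, x_land=151.966, impact vy=-9.996
  bounce: vy ← 0.71·9.996 = 7.097
Arc 5: start y=0.000, vy=7.097 → t=1.447, apex=2.567, x_land=167.376, impact vy=-7.097
  bounce: vy ← 0.71·7.097 = 5.039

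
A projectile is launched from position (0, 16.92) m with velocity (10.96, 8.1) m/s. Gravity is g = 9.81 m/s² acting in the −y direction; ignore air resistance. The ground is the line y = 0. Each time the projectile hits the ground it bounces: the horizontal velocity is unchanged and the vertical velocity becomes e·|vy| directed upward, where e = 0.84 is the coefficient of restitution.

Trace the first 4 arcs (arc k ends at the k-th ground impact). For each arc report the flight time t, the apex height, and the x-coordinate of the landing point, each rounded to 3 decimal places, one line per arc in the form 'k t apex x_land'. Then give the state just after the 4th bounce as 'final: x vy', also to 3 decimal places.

1 2.858 20.264 31.326
2 3.415 14.298 68.752
3 2.868 10.089 100.189
4 2.409 7.119 126.596
final: 126.596 9.927

Arc 1: start y=16.920, vy=8.100 → t=2.858, apex=20.264, x_land=31.326, impact vy=-19.939
  bounce: vy ← 0.84·19.939 = 16.749
Arc 2: start y=0.000, vy=16.749 → t=3.415, apex=14.298, x_land=68.752, impact vy=-16.749
  bounce: vy ← 0.84·16.749 = 14.069
Arc 3: start y=0.000, vy=14.069 → t=2.868, apex=10.089, x_land=100.189, impact vy=-14.069
  bounce: vy ← 0.84·14.069 = 11.818
Arc 4: start y=0.000, vy=11.818 → t=2.409, apex=7.119, x_land=126.596, impact vy=-11.818
  bounce: vy ← 0.84·11.818 = 9.927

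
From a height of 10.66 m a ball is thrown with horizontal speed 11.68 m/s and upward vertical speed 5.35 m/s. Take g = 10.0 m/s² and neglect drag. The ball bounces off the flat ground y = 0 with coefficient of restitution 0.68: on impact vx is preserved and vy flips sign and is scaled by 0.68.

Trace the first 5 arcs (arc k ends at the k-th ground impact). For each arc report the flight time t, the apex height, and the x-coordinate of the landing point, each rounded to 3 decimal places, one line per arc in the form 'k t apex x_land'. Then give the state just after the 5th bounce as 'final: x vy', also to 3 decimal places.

Arc 1: start y=10.660, vy=5.350 → t=2.090, apex=12.091, x_land=24.412, impact vy=-15.551
  bounce: vy ← 0.68·15.551 = 10.574
Arc 2: start y=0.000, vy=10.574 → t=2.115, apex=5.591, x_land=49.114, impact vy=-10.574
  bounce: vy ← 0.68·10.574 = 7.191
Arc 3: start y=0.000, vy=7.191 → t=1.438, apex=2.585, x_land=65.911, impact vy=-7.191
  bounce: vy ← 0.68·7.191 = 4.890
Arc 4: start y=0.000, vy=4.890 → t=0.978, apex=1.195, x_land=77.333, impact vy=-4.890
  bounce: vy ← 0.68·4.890 = 3.325
Arc 5: start y=0.000, vy=3.325 → t=0.665, apex=0.553, x_land=85.100, impact vy=-3.325
  bounce: vy ← 0.68·3.325 = 2.261

1 2.090 12.091 24.412
2 2.115 5.591 49.114
3 1.438 2.585 65.911
4 0.978 1.195 77.333
5 0.665 0.553 85.100
final: 85.100 2.261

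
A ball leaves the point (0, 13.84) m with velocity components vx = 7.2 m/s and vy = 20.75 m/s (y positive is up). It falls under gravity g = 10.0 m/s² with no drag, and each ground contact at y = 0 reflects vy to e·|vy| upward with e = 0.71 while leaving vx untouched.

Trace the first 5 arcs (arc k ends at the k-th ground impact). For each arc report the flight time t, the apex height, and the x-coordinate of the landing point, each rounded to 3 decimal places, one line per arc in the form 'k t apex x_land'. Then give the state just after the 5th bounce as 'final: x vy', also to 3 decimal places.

Arc 1: start y=13.840, vy=20.750 → t=4.735, apex=35.368, x_land=34.089, impact vy=-26.596
  bounce: vy ← 0.71·26.596 = 18.883
Arc 2: start y=0.000, vy=18.883 → t=3.777, apex=17.829, x_land=61.281, impact vy=-18.883
  bounce: vy ← 0.71·18.883 = 13.407
Arc 3: start y=0.000, vy=13.407 → t=2.681, apex=8.988, x_land=80.588, impact vy=-13.407
  bounce: vy ← 0.71·13.407 = 9.519
Arc 4: start y=0.000, vy=9.519 → t=1.904, apex=4.531, x_land=94.295, impact vy=-9.519
  bounce: vy ← 0.71·9.519 = 6.759
Arc 5: start y=0.000, vy=6.759 → t=1.352, apex=2.284, x_land=104.028, impact vy=-6.759
  bounce: vy ← 0.71·6.759 = 4.799

1 4.735 35.368 34.089
2 3.777 17.829 61.281
3 2.681 8.988 80.588
4 1.904 4.531 94.295
5 1.352 2.284 104.028
final: 104.028 4.799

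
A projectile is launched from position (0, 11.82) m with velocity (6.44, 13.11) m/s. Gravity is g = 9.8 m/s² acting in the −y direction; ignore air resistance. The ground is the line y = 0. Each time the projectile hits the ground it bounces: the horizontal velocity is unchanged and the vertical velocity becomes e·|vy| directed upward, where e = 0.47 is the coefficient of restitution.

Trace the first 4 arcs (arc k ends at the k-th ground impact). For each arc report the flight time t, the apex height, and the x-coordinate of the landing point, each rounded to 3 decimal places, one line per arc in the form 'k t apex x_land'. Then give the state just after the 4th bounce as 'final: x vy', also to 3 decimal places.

Arc 1: start y=11.820, vy=13.110 → t=3.388, apex=20.589, x_land=21.816, impact vy=-20.088
  bounce: vy ← 0.47·20.088 = 9.442
Arc 2: start y=0.000, vy=9.442 → t=1.927, apex=4.548, x_land=34.225, impact vy=-9.442
  bounce: vy ← 0.47·9.442 = 4.438
Arc 3: start y=0.000, vy=4.438 → t=0.906, apex=1.005, x_land=40.057, impact vy=-4.438
  bounce: vy ← 0.47·4.438 = 2.086
Arc 4: start y=0.000, vy=2.086 → t=0.426, apex=0.222, x_land=42.798, impact vy=-2.086
  bounce: vy ← 0.47·2.086 = 0.980

1 3.388 20.589 21.816
2 1.927 4.548 34.225
3 0.906 1.005 40.057
4 0.426 0.222 42.798
final: 42.798 0.980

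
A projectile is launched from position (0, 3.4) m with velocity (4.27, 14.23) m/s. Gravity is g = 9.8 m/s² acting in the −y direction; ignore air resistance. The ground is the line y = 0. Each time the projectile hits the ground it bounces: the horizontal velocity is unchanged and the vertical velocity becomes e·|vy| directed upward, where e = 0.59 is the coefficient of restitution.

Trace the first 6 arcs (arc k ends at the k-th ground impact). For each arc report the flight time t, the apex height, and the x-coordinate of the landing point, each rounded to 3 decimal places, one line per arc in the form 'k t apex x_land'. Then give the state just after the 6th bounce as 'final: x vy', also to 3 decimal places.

Arc 1: start y=3.400, vy=14.230 → t=3.126, apex=13.731, x_land=13.348, impact vy=-16.405
  bounce: vy ← 0.59·16.405 = 9.679
Arc 2: start y=0.000, vy=9.679 → t=1.975, apex=4.780, x_land=21.783, impact vy=-9.679
  bounce: vy ← 0.59·9.679 = 5.711
Arc 3: start y=0.000, vy=5.711 → t=1.165, apex=1.664, x_land=26.759, impact vy=-5.711
  bounce: vy ← 0.59·5.711 = 3.369
Arc 4: start y=0.000, vy=3.369 → t=0.688, apex=0.579, x_land=29.695, impact vy=-3.369
  bounce: vy ← 0.59·3.369 = 1.988
Arc 5: start y=0.000, vy=1.988 → t=0.406, apex=0.202, x_land=31.428, impact vy=-1.988
  bounce: vy ← 0.59·1.988 = 1.173
Arc 6: start y=0.000, vy=1.173 → t=0.239, apex=0.070, x_land=32.450, impact vy=-1.173
  bounce: vy ← 0.59·1.173 = 0.692

1 3.126 13.731 13.348
2 1.975 4.780 21.783
3 1.165 1.664 26.759
4 0.688 0.579 29.695
5 0.406 0.202 31.428
6 0.239 0.070 32.450
final: 32.450 0.692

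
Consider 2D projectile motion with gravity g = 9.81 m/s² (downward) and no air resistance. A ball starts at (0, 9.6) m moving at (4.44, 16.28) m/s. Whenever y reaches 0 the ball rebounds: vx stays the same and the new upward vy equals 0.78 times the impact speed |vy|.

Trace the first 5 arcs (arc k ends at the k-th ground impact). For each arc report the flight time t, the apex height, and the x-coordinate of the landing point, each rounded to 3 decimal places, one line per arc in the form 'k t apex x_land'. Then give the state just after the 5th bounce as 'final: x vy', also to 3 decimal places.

Arc 1: start y=9.600, vy=16.280 → t=3.830, apex=23.109, x_land=17.006, impact vy=-21.293
  bounce: vy ← 0.78·21.293 = 16.609
Arc 2: start y=0.000, vy=16.609 → t=3.386, apex=14.059, x_land=32.040, impact vy=-16.609
  bounce: vy ← 0.78·16.609 = 12.955
Arc 3: start y=0.000, vy=12.955 → t=2.641, apex=8.554, x_land=43.766, impact vy=-12.955
  bounce: vy ← 0.78·12.955 = 10.105
Arc 4: start y=0.000, vy=10.105 → t=2.060, apex=5.204, x_land=52.913, impact vy=-10.105
  bounce: vy ← 0.78·10.105 = 7.882
Arc 5: start y=0.000, vy=7.882 → t=1.607, apex=3.166, x_land=60.047, impact vy=-7.882
  bounce: vy ← 0.78·7.882 = 6.148

1 3.830 23.109 17.006
2 3.386 14.059 32.040
3 2.641 8.554 43.766
4 2.060 5.204 52.913
5 1.607 3.166 60.047
final: 60.047 6.148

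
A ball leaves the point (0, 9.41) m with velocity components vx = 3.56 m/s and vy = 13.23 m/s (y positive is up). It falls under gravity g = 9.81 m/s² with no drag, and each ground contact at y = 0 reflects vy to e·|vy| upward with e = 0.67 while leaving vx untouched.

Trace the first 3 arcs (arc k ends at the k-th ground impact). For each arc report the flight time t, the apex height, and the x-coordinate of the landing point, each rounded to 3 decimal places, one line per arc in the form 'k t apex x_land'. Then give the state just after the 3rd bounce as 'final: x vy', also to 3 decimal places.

Arc 1: start y=9.410, vy=13.230 → t=3.282, apex=18.331, x_land=11.683, impact vy=-18.965
  bounce: vy ← 0.67·18.965 = 12.706
Arc 2: start y=0.000, vy=12.706 → t=2.590, apex=8.229, x_land=20.905, impact vy=-12.706
  bounce: vy ← 0.67·12.706 = 8.513
Arc 3: start y=0.000, vy=8.513 → t=1.736, apex=3.694, x_land=27.084, impact vy=-8.513
  bounce: vy ← 0.67·8.513 = 5.704

1 3.282 18.331 11.683
2 2.590 8.229 20.905
3 1.736 3.694 27.084
final: 27.084 5.704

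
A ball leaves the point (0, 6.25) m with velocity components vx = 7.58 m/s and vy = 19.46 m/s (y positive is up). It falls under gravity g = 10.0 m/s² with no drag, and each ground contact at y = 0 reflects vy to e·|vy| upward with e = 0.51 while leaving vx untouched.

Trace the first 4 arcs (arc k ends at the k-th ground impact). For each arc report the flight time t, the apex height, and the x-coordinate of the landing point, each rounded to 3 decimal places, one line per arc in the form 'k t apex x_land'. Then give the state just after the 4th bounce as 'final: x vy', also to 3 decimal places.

1 4.190 25.185 31.763
2 2.289 6.551 49.115
3 1.167 1.704 57.964
4 0.595 0.443 62.477
final: 62.477 1.518

Arc 1: start y=6.250, vy=19.460 → t=4.190, apex=25.185, x_land=31.763, impact vy=-22.443
  bounce: vy ← 0.51·22.443 = 11.446
Arc 2: start y=0.000, vy=11.446 → t=2.289, apex=6.551, x_land=49.115, impact vy=-11.446
  bounce: vy ← 0.51·11.446 = 5.837
Arc 3: start y=0.000, vy=5.837 → t=1.167, apex=1.704, x_land=57.964, impact vy=-5.837
  bounce: vy ← 0.51·5.837 = 2.977
Arc 4: start y=0.000, vy=2.977 → t=0.595, apex=0.443, x_land=62.477, impact vy=-2.977
  bounce: vy ← 0.51·2.977 = 1.518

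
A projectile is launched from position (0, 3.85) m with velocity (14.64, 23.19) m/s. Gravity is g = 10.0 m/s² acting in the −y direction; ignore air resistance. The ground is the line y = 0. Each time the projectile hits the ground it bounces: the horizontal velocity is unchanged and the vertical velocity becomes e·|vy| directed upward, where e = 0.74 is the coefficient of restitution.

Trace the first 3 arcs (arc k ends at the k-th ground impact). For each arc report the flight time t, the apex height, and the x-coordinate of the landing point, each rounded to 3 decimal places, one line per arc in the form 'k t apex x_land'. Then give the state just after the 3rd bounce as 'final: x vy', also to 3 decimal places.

1 4.798 30.739 70.250
2 3.670 16.833 123.973
3 2.716 9.218 163.728
final: 163.728 10.047

Arc 1: start y=3.850, vy=23.190 → t=4.798, apex=30.739, x_land=70.250, impact vy=-24.795
  bounce: vy ← 0.74·24.795 = 18.348
Arc 2: start y=0.000, vy=18.348 → t=3.670, apex=16.833, x_land=123.973, impact vy=-18.348
  bounce: vy ← 0.74·18.348 = 13.578
Arc 3: start y=0.000, vy=13.578 → t=2.716, apex=9.218, x_land=163.728, impact vy=-13.578
  bounce: vy ← 0.74·13.578 = 10.047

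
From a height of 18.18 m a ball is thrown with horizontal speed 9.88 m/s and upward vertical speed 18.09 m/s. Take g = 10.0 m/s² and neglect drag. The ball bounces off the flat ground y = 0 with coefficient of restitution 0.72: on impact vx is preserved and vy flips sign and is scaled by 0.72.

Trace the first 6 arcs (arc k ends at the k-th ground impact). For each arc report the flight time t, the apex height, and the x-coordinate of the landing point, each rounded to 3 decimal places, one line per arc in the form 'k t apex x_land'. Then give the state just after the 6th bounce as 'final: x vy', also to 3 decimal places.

1 4.437 34.542 43.842
2 3.785 17.907 81.236
3 2.725 9.283 108.160
4 1.962 4.812 127.546
5 1.413 2.495 141.503
6 1.017 1.293 151.553
final: 151.553 3.662

Arc 1: start y=18.180, vy=18.090 → t=4.437, apex=34.542, x_land=43.842, impact vy=-26.284
  bounce: vy ← 0.72·26.284 = 18.924
Arc 2: start y=0.000, vy=18.924 → t=3.785, apex=17.907, x_land=81.236, impact vy=-18.924
  bounce: vy ← 0.72·18.924 = 13.626
Arc 3: start y=0.000, vy=13.626 → t=2.725, apex=9.283, x_land=108.160, impact vy=-13.626
  bounce: vy ← 0.72·13.626 = 9.810
Arc 4: start y=0.000, vy=9.810 → t=1.962, apex=4.812, x_land=127.546, impact vy=-9.810
  bounce: vy ← 0.72·9.810 = 7.064
Arc 5: start y=0.000, vy=7.064 → t=1.413, apex=2.495, x_land=141.503, impact vy=-7.064
  bounce: vy ← 0.72·7.064 = 5.086
Arc 6: start y=0.000, vy=5.086 → t=1.017, apex=1.293, x_land=151.553, impact vy=-5.086
  bounce: vy ← 0.72·5.086 = 3.662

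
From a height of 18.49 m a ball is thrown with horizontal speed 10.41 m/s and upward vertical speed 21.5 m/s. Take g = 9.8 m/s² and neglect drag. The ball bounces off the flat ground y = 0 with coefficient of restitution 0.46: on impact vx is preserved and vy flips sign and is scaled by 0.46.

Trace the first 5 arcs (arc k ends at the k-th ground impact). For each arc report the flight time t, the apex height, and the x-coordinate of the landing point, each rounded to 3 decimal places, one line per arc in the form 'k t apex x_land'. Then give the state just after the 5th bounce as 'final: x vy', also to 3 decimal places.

Arc 1: start y=18.490, vy=21.500 → t=5.124, apex=42.074, x_land=53.343, impact vy=-28.717
  bounce: vy ← 0.46·28.717 = 13.210
Arc 2: start y=0.000, vy=13.210 → t=2.696, apex=8.903, x_land=81.406, impact vy=-13.210
  bounce: vy ← 0.46·13.210 = 6.076
Arc 3: start y=0.000, vy=6.076 → t=1.240, apex=1.884, x_land=94.316, impact vy=-6.076
  bounce: vy ← 0.46·6.076 = 2.795
Arc 4: start y=0.000, vy=2.795 → t=0.570, apex=0.399, x_land=100.254, impact vy=-2.795
  bounce: vy ← 0.46·2.795 = 1.286
Arc 5: start y=0.000, vy=1.286 → t=0.262, apex=0.084, x_land=102.986, impact vy=-1.286
  bounce: vy ← 0.46·1.286 = 0.591

1 5.124 42.074 53.343
2 2.696 8.903 81.406
3 1.240 1.884 94.316
4 0.570 0.399 100.254
5 0.262 0.084 102.986
final: 102.986 0.591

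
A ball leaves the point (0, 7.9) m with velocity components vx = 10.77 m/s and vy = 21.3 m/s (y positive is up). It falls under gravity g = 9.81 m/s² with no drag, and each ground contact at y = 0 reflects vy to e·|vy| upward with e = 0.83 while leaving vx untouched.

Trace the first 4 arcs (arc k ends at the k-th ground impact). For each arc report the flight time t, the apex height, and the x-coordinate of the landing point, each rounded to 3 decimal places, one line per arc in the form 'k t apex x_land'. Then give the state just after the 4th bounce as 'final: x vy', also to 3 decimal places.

1 4.686 31.024 50.470
2 4.175 21.372 95.433
3 3.465 14.723 132.752
4 2.876 10.143 163.727
final: 163.727 11.709

Arc 1: start y=7.900, vy=21.300 → t=4.686, apex=31.024, x_land=50.470, impact vy=-24.672
  bounce: vy ← 0.83·24.672 = 20.477
Arc 2: start y=0.000, vy=20.477 → t=4.175, apex=21.372, x_land=95.433, impact vy=-20.477
  bounce: vy ← 0.83·20.477 = 16.996
Arc 3: start y=0.000, vy=16.996 → t=3.465, apex=14.723, x_land=132.752, impact vy=-16.996
  bounce: vy ← 0.83·16.996 = 14.107
Arc 4: start y=0.000, vy=14.107 → t=2.876, apex=10.143, x_land=163.727, impact vy=-14.107
  bounce: vy ← 0.83·14.107 = 11.709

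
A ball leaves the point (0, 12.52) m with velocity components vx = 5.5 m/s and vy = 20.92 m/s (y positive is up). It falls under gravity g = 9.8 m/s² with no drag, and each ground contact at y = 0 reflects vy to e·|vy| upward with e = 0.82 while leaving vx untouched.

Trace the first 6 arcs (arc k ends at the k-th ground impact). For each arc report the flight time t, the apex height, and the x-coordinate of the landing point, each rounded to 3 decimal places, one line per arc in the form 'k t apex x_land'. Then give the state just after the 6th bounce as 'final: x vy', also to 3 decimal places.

Arc 1: start y=12.520, vy=20.920 → t=4.802, apex=34.849, x_land=26.408, impact vy=-26.135
  bounce: vy ← 0.82·26.135 = 21.431
Arc 2: start y=0.000, vy=21.431 → t=4.374, apex=23.432, x_land=50.463, impact vy=-21.431
  bounce: vy ← 0.82·21.431 = 17.573
Arc 3: start y=0.000, vy=17.573 → t=3.586, apex=15.756, x_land=70.188, impact vy=-17.573
  bounce: vy ← 0.82·17.573 = 14.410
Arc 4: start y=0.000, vy=14.410 → t=2.941, apex=10.594, x_land=86.363, impact vy=-14.410
  bounce: vy ← 0.82·14.410 = 11.816
Arc 5: start y=0.000, vy=11.816 → t=2.411, apex=7.124, x_land=99.626, impact vy=-11.816
  bounce: vy ← 0.82·11.816 = 9.689
Arc 6: start y=0.000, vy=9.689 → t=1.977, apex=4.790, x_land=110.502, impact vy=-9.689
  bounce: vy ← 0.82·9.689 = 7.945

1 4.802 34.849 26.408
2 4.374 23.432 50.463
3 3.586 15.756 70.188
4 2.941 10.594 86.363
5 2.411 7.124 99.626
6 1.977 4.790 110.502
final: 110.502 7.945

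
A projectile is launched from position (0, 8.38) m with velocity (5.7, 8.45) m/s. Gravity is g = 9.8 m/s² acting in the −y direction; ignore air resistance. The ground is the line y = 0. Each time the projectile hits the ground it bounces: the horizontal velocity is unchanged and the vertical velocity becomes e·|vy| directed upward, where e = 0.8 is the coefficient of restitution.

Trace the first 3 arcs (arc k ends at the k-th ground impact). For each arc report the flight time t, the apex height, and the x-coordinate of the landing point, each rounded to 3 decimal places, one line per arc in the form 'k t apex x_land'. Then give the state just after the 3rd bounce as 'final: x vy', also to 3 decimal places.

1 2.429 12.023 13.843
2 2.506 7.695 28.129
3 2.005 4.925 39.558
final: 39.558 7.860

Arc 1: start y=8.380, vy=8.450 → t=2.429, apex=12.023, x_land=13.843, impact vy=-15.351
  bounce: vy ← 0.8·15.351 = 12.281
Arc 2: start y=0.000, vy=12.281 → t=2.506, apex=7.695, x_land=28.129, impact vy=-12.281
  bounce: vy ← 0.8·12.281 = 9.825
Arc 3: start y=0.000, vy=9.825 → t=2.005, apex=4.925, x_land=39.558, impact vy=-9.825
  bounce: vy ← 0.8·9.825 = 7.860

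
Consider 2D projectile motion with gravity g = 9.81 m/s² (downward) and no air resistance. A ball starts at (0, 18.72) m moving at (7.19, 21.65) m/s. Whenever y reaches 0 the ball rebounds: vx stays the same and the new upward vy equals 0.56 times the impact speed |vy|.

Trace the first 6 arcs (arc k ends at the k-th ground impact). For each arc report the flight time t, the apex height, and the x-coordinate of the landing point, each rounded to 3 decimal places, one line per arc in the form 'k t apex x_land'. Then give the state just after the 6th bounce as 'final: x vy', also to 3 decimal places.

1 5.154 42.610 37.060
2 3.301 13.363 60.794
3 1.849 4.190 74.086
4 1.035 1.314 81.529
5 0.580 0.412 85.697
6 0.325 0.129 88.031
final: 88.031 0.892

Arc 1: start y=18.720, vy=21.650 → t=5.154, apex=42.610, x_land=37.060, impact vy=-28.914
  bounce: vy ← 0.56·28.914 = 16.192
Arc 2: start y=0.000, vy=16.192 → t=3.301, apex=13.363, x_land=60.794, impact vy=-16.192
  bounce: vy ← 0.56·16.192 = 9.067
Arc 3: start y=0.000, vy=9.067 → t=1.849, apex=4.190, x_land=74.086, impact vy=-9.067
  bounce: vy ← 0.56·9.067 = 5.078
Arc 4: start y=0.000, vy=5.078 → t=1.035, apex=1.314, x_land=81.529, impact vy=-5.078
  bounce: vy ← 0.56·5.078 = 2.844
Arc 5: start y=0.000, vy=2.844 → t=0.580, apex=0.412, x_land=85.697, impact vy=-2.844
  bounce: vy ← 0.56·2.844 = 1.592
Arc 6: start y=0.000, vy=1.592 → t=0.325, apex=0.129, x_land=88.031, impact vy=-1.592
  bounce: vy ← 0.56·1.592 = 0.892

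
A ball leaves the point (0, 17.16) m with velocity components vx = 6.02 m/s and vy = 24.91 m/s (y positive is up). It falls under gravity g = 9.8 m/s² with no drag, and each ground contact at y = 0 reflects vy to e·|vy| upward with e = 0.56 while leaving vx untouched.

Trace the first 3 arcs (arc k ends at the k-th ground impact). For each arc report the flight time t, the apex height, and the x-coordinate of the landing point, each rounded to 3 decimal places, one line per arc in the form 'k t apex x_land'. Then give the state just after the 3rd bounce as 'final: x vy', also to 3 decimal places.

Arc 1: start y=17.160, vy=24.910 → t=5.698, apex=48.819, x_land=34.303, impact vy=-30.933
  bounce: vy ← 0.56·30.933 = 17.322
Arc 2: start y=0.000, vy=17.322 → t=3.535, apex=15.310, x_land=55.585, impact vy=-17.322
  bounce: vy ← 0.56·17.322 = 9.701
Arc 3: start y=0.000, vy=9.701 → t=1.980, apex=4.801, x_land=67.503, impact vy=-9.701
  bounce: vy ← 0.56·9.701 = 5.432

1 5.698 48.819 34.303
2 3.535 15.310 55.585
3 1.980 4.801 67.503
final: 67.503 5.432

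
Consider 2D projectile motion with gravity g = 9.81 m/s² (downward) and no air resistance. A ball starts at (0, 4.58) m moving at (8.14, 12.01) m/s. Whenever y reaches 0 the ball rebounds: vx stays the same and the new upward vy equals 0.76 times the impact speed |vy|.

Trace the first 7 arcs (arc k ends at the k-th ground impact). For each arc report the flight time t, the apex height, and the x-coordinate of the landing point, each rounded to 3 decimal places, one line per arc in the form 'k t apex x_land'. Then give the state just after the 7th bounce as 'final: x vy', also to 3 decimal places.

Arc 1: start y=4.580, vy=12.010 → t=2.784, apex=11.932, x_land=22.661, impact vy=-15.300
  bounce: vy ← 0.76·15.300 = 11.628
Arc 2: start y=0.000, vy=11.628 → t=2.371, apex=6.892, x_land=41.959, impact vy=-11.628
  bounce: vy ← 0.76·11.628 = 8.837
Arc 3: start y=0.000, vy=8.837 → t=1.802, apex=3.981, x_land=56.625, impact vy=-8.837
  bounce: vy ← 0.76·8.837 = 6.716
Arc 4: start y=0.000, vy=6.716 → t=1.369, apex=2.299, x_land=67.771, impact vy=-6.716
  bounce: vy ← 0.76·6.716 = 5.105
Arc 5: start y=0.000, vy=5.105 → t=1.041, apex=1.328, x_land=76.242, impact vy=-5.105
  bounce: vy ← 0.76·5.105 = 3.879
Arc 6: start y=0.000, vy=3.879 → t=0.791, apex=0.767, x_land=82.680, impact vy=-3.879
  bounce: vy ← 0.76·3.879 = 2.948
Arc 7: start y=0.000, vy=2.948 → t=0.601, apex=0.443, x_land=87.573, impact vy=-2.948
  bounce: vy ← 0.76·2.948 = 2.241

1 2.784 11.932 22.661
2 2.371 6.892 41.959
3 1.802 3.981 56.625
4 1.369 2.299 67.771
5 1.041 1.328 76.242
6 0.791 0.767 82.680
7 0.601 0.443 87.573
final: 87.573 2.241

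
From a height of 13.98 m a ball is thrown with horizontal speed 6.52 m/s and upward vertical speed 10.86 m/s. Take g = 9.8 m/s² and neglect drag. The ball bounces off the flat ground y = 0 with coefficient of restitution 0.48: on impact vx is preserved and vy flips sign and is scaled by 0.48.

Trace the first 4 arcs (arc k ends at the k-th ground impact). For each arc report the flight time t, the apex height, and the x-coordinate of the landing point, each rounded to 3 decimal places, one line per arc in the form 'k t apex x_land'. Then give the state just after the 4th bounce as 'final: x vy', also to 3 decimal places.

1 3.128 19.997 20.397
2 1.939 4.607 33.041
3 0.931 1.062 39.111
4 0.447 0.245 42.024
final: 42.024 1.051

Arc 1: start y=13.980, vy=10.860 → t=3.128, apex=19.997, x_land=20.397, impact vy=-19.798
  bounce: vy ← 0.48·19.798 = 9.503
Arc 2: start y=0.000, vy=9.503 → t=1.939, apex=4.607, x_land=33.041, impact vy=-9.503
  bounce: vy ← 0.48·9.503 = 4.561
Arc 3: start y=0.000, vy=4.561 → t=0.931, apex=1.062, x_land=39.111, impact vy=-4.561
  bounce: vy ← 0.48·4.561 = 2.189
Arc 4: start y=0.000, vy=2.189 → t=0.447, apex=0.245, x_land=42.024, impact vy=-2.189
  bounce: vy ← 0.48·2.189 = 1.051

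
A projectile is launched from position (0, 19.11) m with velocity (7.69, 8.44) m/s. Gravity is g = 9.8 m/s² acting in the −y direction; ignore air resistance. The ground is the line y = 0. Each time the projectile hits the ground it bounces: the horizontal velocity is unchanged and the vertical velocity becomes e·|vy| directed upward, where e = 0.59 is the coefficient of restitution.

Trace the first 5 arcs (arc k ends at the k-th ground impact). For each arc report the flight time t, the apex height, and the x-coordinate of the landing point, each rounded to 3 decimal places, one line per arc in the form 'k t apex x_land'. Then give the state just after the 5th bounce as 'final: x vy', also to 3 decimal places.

Arc 1: start y=19.110, vy=8.440 → t=3.016, apex=22.744, x_land=23.191, impact vy=-21.114
  bounce: vy ← 0.59·21.114 = 12.457
Arc 2: start y=0.000, vy=12.457 → t=2.542, apex=7.917, x_land=42.741, impact vy=-12.457
  bounce: vy ← 0.59·12.457 = 7.350
Arc 3: start y=0.000, vy=7.350 → t=1.500, apex=2.756, x_land=54.275, impact vy=-7.350
  bounce: vy ← 0.59·7.350 = 4.336
Arc 4: start y=0.000, vy=4.336 → t=0.885, apex=0.959, x_land=61.081, impact vy=-4.336
  bounce: vy ← 0.59·4.336 = 2.558
Arc 5: start y=0.000, vy=2.558 → t=0.522, apex=0.334, x_land=65.096, impact vy=-2.558
  bounce: vy ← 0.59·2.558 = 1.509

1 3.016 22.744 23.191
2 2.542 7.917 42.741
3 1.500 2.756 54.275
4 0.885 0.959 61.081
5 0.522 0.334 65.096
final: 65.096 1.509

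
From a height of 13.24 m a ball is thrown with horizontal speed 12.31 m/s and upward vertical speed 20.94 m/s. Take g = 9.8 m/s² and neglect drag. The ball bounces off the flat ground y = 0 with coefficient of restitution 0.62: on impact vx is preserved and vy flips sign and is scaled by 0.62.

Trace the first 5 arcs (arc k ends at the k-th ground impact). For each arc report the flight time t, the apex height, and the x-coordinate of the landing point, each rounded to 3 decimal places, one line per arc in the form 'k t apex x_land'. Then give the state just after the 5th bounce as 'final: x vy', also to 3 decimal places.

1 4.833 35.612 59.489
2 3.343 13.689 100.640
3 2.073 5.262 126.153
4 1.285 2.023 141.972
5 0.797 0.778 151.779
final: 151.779 2.420

Arc 1: start y=13.240, vy=20.940 → t=4.833, apex=35.612, x_land=59.489, impact vy=-26.419
  bounce: vy ← 0.62·26.419 = 16.380
Arc 2: start y=0.000, vy=16.380 → t=3.343, apex=13.689, x_land=100.640, impact vy=-16.380
  bounce: vy ← 0.62·16.380 = 10.156
Arc 3: start y=0.000, vy=10.156 → t=2.073, apex=5.262, x_land=126.153, impact vy=-10.156
  bounce: vy ← 0.62·10.156 = 6.296
Arc 4: start y=0.000, vy=6.296 → t=1.285, apex=2.023, x_land=141.972, impact vy=-6.296
  bounce: vy ← 0.62·6.296 = 3.904
Arc 5: start y=0.000, vy=3.904 → t=0.797, apex=0.778, x_land=151.779, impact vy=-3.904
  bounce: vy ← 0.62·3.904 = 2.420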